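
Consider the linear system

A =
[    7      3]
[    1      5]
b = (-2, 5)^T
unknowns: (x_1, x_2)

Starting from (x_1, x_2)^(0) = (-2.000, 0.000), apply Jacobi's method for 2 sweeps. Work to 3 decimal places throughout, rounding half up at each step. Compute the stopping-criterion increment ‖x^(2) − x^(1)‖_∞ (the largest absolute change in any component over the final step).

Iteration 1:
  x_1 = (-2 - (3)·0.000) / (7) = -0.286
  x_2 = (5 - (1)·-2.000) / (5) = 1.400
Iteration 2:
  x_1 = (-2 - (3)·1.400) / (7) = -0.886
  x_2 = (5 - (1)·-0.286) / (5) = 1.057
Change: (-0.600, -0.343) → max |·| = 0.600

0.600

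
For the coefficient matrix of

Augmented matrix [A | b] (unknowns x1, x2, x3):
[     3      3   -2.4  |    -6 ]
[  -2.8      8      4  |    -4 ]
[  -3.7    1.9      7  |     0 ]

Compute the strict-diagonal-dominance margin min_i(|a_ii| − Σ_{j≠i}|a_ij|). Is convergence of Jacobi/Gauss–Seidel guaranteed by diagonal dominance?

-2.4

row 1: |3| − (3+2.4) = -2.4
row 2: |8| − (2.8+4) = 1.2
row 3: |7| − (3.7+1.9) = 1.4
minimum over rows = -2.4 → not strictly diagonally dominant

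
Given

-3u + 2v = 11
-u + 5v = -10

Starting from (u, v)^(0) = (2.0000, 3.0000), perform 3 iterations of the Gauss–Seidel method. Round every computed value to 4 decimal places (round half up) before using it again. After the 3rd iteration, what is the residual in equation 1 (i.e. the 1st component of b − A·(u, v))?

Iteration 1:
  u = (11 - (2)·3.0000) / (-3) = -1.6667
  v = (-10 - (-1)·-1.6667) / (5) = -2.3333
Iteration 2:
  u = (11 - (2)·-2.3333) / (-3) = -5.2222
  v = (-10 - (-1)·-5.2222) / (5) = -3.0444
Iteration 3:
  u = (11 - (2)·-3.0444) / (-3) = -5.6963
  v = (-10 - (-1)·-5.6963) / (5) = -3.1393
Residual b − A·x = (0.1897, 0.0002)

0.1897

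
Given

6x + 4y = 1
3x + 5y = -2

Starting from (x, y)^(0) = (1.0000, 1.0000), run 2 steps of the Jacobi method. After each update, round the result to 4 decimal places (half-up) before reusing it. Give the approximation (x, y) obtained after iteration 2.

Iteration 1:
  x = (1 - (4)·1.0000) / (6) = -0.5000
  y = (-2 - (3)·1.0000) / (5) = -1.0000
Iteration 2:
  x = (1 - (4)·-1.0000) / (6) = 0.8333
  y = (-2 - (3)·-0.5000) / (5) = -0.1000

(0.8333, -0.1000)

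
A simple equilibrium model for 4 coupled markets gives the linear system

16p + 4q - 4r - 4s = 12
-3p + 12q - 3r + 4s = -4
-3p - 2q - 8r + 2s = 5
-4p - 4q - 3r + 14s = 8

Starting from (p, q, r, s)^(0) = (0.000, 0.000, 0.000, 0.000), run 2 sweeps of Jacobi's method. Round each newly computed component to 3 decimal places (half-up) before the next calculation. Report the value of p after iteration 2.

Iteration 1:
  p = (12 - (4)·0.000 - (-4)·0.000 - (-4)·0.000) / (16) = 0.750
  q = (-4 - (-3)·0.000 - (-3)·0.000 - (4)·0.000) / (12) = -0.333
  r = (5 - (-3)·0.000 - (-2)·0.000 - (2)·0.000) / (-8) = -0.625
  s = (8 - (-4)·0.000 - (-4)·0.000 - (-3)·0.000) / (14) = 0.571
Iteration 2:
  p = (12 - (4)·-0.333 - (-4)·-0.625 - (-4)·0.571) / (16) = 0.820
  q = (-4 - (-3)·0.750 - (-3)·-0.625 - (4)·0.571) / (12) = -0.492
  r = (5 - (-3)·0.750 - (-2)·-0.333 - (2)·0.571) / (-8) = -0.680
  s = (8 - (-4)·0.750 - (-4)·-0.333 - (-3)·-0.625) / (14) = 0.557

0.820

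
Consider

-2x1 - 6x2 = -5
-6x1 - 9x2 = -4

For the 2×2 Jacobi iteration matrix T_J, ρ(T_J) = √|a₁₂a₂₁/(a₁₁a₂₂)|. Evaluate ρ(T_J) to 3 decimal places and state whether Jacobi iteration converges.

a₁₂a₂₁/(a₁₁a₂₂) = (-6)·(-6) / ((-2)·(-9)) = 2.000000
ρ = √|2.000000| = √2.000000 = 1.414
ρ > 1, so Jacobi diverges

1.414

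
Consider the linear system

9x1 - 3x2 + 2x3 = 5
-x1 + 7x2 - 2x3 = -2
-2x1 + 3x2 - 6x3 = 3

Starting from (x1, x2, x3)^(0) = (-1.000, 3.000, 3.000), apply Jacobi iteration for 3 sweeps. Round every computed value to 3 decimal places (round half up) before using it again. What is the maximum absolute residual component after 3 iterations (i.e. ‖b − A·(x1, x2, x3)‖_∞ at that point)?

2.565

Iteration 1:
  x1 = (5 - (-3)·3.000 - (2)·3.000) / (9) = 0.889
  x2 = (-2 - (-1)·-1.000 - (-2)·3.000) / (7) = 0.429
  x3 = (3 - (-2)·-1.000 - (3)·3.000) / (-6) = 1.333
Iteration 2:
  x1 = (5 - (-3)·0.429 - (2)·1.333) / (9) = 0.402
  x2 = (-2 - (-1)·0.889 - (-2)·1.333) / (7) = 0.222
  x3 = (3 - (-2)·0.889 - (3)·0.429) / (-6) = -0.582
Iteration 3:
  x1 = (5 - (-3)·0.222 - (2)·-0.582) / (9) = 0.759
  x2 = (-2 - (-1)·0.402 - (-2)·-0.582) / (7) = -0.395
  x3 = (3 - (-2)·0.402 - (3)·0.222) / (-6) = -0.523
Residual b − A·x = (-1.970, 0.478, 2.565); ∞-norm = 2.565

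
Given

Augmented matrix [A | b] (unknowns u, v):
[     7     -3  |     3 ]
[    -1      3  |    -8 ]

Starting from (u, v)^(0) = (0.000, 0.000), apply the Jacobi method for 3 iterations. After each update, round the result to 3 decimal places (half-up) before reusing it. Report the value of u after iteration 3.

-0.653

Iteration 1:
  u = (3 - (-3)·0.000) / (7) = 0.429
  v = (-8 - (-1)·0.000) / (3) = -2.667
Iteration 2:
  u = (3 - (-3)·-2.667) / (7) = -0.714
  v = (-8 - (-1)·0.429) / (3) = -2.524
Iteration 3:
  u = (3 - (-3)·-2.524) / (7) = -0.653
  v = (-8 - (-1)·-0.714) / (3) = -2.905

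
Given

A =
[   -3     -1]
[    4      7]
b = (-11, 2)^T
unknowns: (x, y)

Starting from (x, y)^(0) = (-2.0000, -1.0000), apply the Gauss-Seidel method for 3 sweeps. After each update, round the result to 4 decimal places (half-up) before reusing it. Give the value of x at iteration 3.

Iteration 1:
  x = (-11 - (-1)·-1.0000) / (-3) = 4.0000
  y = (2 - (4)·4.0000) / (7) = -2.0000
Iteration 2:
  x = (-11 - (-1)·-2.0000) / (-3) = 4.3333
  y = (2 - (4)·4.3333) / (7) = -2.1905
Iteration 3:
  x = (-11 - (-1)·-2.1905) / (-3) = 4.3968
  y = (2 - (4)·4.3968) / (7) = -2.2267

4.3968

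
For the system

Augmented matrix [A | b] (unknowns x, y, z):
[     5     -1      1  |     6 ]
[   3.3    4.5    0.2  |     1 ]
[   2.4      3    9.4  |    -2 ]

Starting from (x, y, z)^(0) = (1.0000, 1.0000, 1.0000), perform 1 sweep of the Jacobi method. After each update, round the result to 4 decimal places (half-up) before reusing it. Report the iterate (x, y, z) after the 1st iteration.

Iteration 1:
  x = (6 - (-1)·1.0000 - (1)·1.0000) / (5) = 1.2000
  y = (1 - (3.3)·1.0000 - (0.2)·1.0000) / (4.5) = -0.5556
  z = (-2 - (2.4)·1.0000 - (3)·1.0000) / (9.4) = -0.7872

(1.2000, -0.5556, -0.7872)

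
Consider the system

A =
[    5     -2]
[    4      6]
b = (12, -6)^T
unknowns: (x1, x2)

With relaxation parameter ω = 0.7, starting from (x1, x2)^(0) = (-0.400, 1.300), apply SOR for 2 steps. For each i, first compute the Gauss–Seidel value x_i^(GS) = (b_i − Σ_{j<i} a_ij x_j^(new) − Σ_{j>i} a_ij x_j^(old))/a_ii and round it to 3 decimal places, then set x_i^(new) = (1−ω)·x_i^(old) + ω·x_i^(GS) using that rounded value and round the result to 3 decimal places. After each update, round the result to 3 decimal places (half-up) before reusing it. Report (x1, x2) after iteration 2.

Iteration 1:
  x1: GS value = (12 - (-2)·1.300) / (5) = 2.920;  x1 ← (1−ω)·-0.400 + ω·2.920 = 1.924
  x2: GS value = (-6 - (4)·1.924) / (6) = -2.283;  x2 ← (1−ω)·1.300 + ω·-2.283 = -1.208
Iteration 2:
  x1: GS value = (12 - (-2)·-1.208) / (5) = 1.917;  x1 ← (1−ω)·1.924 + ω·1.917 = 1.919
  x2: GS value = (-6 - (4)·1.919) / (6) = -2.279;  x2 ← (1−ω)·-1.208 + ω·-2.279 = -1.958

(1.919, -1.958)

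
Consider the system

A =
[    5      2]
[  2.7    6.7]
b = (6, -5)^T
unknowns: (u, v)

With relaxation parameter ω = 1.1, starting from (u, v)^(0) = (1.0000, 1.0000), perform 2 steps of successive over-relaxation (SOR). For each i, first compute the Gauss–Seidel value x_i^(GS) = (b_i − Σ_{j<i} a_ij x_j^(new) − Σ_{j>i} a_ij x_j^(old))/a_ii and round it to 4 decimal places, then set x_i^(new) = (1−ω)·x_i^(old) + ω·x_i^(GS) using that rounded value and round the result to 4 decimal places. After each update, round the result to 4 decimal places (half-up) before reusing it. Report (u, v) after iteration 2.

Iteration 1:
  u: GS value = (6 - (2)·1.0000) / (5) = 0.8000;  u ← (1−ω)·1.0000 + ω·0.8000 = 0.7800
  v: GS value = (-5 - (2.7)·0.7800) / (6.7) = -1.0606;  v ← (1−ω)·1.0000 + ω·-1.0606 = -1.2667
Iteration 2:
  u: GS value = (6 - (2)·-1.2667) / (5) = 1.7067;  u ← (1−ω)·0.7800 + ω·1.7067 = 1.7994
  v: GS value = (-5 - (2.7)·1.7994) / (6.7) = -1.4714;  v ← (1−ω)·-1.2667 + ω·-1.4714 = -1.4919

(1.7994, -1.4919)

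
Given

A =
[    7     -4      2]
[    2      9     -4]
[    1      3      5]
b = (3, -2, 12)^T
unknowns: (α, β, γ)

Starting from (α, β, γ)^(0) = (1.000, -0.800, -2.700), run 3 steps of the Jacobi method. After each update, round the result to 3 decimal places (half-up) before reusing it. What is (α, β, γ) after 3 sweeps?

(-0.037, 1.501, 2.173)

Iteration 1:
  α = (3 - (-4)·-0.800 - (2)·-2.700) / (7) = 0.743
  β = (-2 - (2)·1.000 - (-4)·-2.700) / (9) = -1.644
  γ = (12 - (1)·1.000 - (3)·-0.800) / (5) = 2.680
Iteration 2:
  α = (3 - (-4)·-1.644 - (2)·2.680) / (7) = -1.277
  β = (-2 - (2)·0.743 - (-4)·2.680) / (9) = 0.804
  γ = (12 - (1)·0.743 - (3)·-1.644) / (5) = 3.238
Iteration 3:
  α = (3 - (-4)·0.804 - (2)·3.238) / (7) = -0.037
  β = (-2 - (2)·-1.277 - (-4)·3.238) / (9) = 1.501
  γ = (12 - (1)·-1.277 - (3)·0.804) / (5) = 2.173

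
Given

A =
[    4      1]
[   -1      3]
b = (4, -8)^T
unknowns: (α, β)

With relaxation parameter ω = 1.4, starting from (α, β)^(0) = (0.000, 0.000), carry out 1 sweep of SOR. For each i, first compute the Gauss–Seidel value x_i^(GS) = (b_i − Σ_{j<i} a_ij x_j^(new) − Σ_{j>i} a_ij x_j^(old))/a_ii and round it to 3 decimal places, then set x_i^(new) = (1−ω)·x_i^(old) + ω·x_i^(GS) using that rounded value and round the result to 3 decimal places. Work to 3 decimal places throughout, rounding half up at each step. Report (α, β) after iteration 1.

(1.400, -3.080)

Iteration 1:
  α: GS value = (4 - (1)·0.000) / (4) = 1.000;  α ← (1−ω)·0.000 + ω·1.000 = 1.400
  β: GS value = (-8 - (-1)·1.400) / (3) = -2.200;  β ← (1−ω)·0.000 + ω·-2.200 = -3.080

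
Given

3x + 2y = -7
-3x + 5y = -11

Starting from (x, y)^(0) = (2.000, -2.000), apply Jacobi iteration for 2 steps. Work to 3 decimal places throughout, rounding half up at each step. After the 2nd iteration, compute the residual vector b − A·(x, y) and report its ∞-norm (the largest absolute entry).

Iteration 1:
  x = (-7 - (2)·-2.000) / (3) = -1.000
  y = (-11 - (-3)·2.000) / (5) = -1.000
Iteration 2:
  x = (-7 - (2)·-1.000) / (3) = -1.667
  y = (-11 - (-3)·-1.000) / (5) = -2.800
Residual b − A·x = (3.601, -2.001); ∞-norm = 3.601

3.601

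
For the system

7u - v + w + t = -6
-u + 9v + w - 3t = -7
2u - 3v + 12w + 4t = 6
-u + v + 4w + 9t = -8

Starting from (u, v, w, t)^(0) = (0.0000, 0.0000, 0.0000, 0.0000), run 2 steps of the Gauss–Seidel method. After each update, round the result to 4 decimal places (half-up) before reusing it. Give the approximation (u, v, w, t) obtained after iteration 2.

(-0.8888, -1.2823, 0.6862, -1.1501)

Iteration 1:
  u = (-6 - (-1)·0.0000 - (1)·0.0000 - (1)·0.0000) / (7) = -0.8571
  v = (-7 - (-1)·-0.8571 - (1)·0.0000 - (-3)·0.0000) / (9) = -0.8730
  w = (6 - (2)·-0.8571 - (-3)·-0.8730 - (4)·0.0000) / (12) = 0.4246
  t = (-8 - (-1)·-0.8571 - (1)·-0.8730 - (4)·0.4246) / (9) = -1.0758
Iteration 2:
  u = (-6 - (-1)·-0.8730 - (1)·0.4246 - (1)·-1.0758) / (7) = -0.8888
  v = (-7 - (-1)·-0.8888 - (1)·0.4246 - (-3)·-1.0758) / (9) = -1.2823
  w = (6 - (2)·-0.8888 - (-3)·-1.2823 - (4)·-1.0758) / (12) = 0.6862
  t = (-8 - (-1)·-0.8888 - (1)·-1.2823 - (4)·0.6862) / (9) = -1.1501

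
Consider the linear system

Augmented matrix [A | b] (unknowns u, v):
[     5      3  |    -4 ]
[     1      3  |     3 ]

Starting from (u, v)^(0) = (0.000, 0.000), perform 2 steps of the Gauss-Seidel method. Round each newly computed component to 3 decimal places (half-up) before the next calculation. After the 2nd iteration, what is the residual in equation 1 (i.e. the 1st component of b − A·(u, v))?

-0.760

Iteration 1:
  u = (-4 - (3)·0.000) / (5) = -0.800
  v = (3 - (1)·-0.800) / (3) = 1.267
Iteration 2:
  u = (-4 - (3)·1.267) / (5) = -1.560
  v = (3 - (1)·-1.560) / (3) = 1.520
Residual b − A·x = (-0.760, 0.000)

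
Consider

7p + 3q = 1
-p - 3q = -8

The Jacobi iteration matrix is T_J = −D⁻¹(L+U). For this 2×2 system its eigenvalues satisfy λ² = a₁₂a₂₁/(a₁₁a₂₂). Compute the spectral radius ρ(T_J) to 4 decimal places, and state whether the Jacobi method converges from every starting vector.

a₁₂a₂₁/(a₁₁a₂₂) = (3)·(-1) / ((7)·(-3)) = 0.142857
ρ = √|0.142857| = √0.142857 = 0.3780
ρ < 1, so Jacobi converges

0.3780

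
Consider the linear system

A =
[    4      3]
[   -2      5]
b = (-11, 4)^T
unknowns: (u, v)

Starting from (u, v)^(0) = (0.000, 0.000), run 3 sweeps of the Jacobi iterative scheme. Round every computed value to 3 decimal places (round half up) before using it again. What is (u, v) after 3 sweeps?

Iteration 1:
  u = (-11 - (3)·0.000) / (4) = -2.750
  v = (4 - (-2)·0.000) / (5) = 0.800
Iteration 2:
  u = (-11 - (3)·0.800) / (4) = -3.350
  v = (4 - (-2)·-2.750) / (5) = -0.300
Iteration 3:
  u = (-11 - (3)·-0.300) / (4) = -2.525
  v = (4 - (-2)·-3.350) / (5) = -0.540

(-2.525, -0.540)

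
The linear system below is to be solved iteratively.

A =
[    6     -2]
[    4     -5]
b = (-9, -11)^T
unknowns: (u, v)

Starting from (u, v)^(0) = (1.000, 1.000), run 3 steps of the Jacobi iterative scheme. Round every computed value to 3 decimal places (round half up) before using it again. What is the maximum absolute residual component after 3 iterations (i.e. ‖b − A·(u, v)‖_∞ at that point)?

Iteration 1:
  u = (-9 - (-2)·1.000) / (6) = -1.167
  v = (-11 - (4)·1.000) / (-5) = 3.000
Iteration 2:
  u = (-9 - (-2)·3.000) / (6) = -0.500
  v = (-11 - (4)·-1.167) / (-5) = 1.266
Iteration 3:
  u = (-9 - (-2)·1.266) / (6) = -1.078
  v = (-11 - (4)·-0.500) / (-5) = 1.800
Residual b − A·x = (1.068, 2.312); ∞-norm = 2.312

2.312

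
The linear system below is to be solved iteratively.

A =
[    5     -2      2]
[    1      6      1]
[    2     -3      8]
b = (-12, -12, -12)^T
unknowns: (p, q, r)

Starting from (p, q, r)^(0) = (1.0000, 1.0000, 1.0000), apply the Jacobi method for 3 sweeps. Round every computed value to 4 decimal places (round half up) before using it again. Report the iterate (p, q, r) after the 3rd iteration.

Iteration 1:
  p = (-12 - (-2)·1.0000 - (2)·1.0000) / (5) = -2.4000
  q = (-12 - (1)·1.0000 - (1)·1.0000) / (6) = -2.3333
  r = (-12 - (2)·1.0000 - (-3)·1.0000) / (8) = -1.3750
Iteration 2:
  p = (-12 - (-2)·-2.3333 - (2)·-1.3750) / (5) = -2.7833
  q = (-12 - (1)·-2.4000 - (1)·-1.3750) / (6) = -1.3708
  r = (-12 - (2)·-2.4000 - (-3)·-2.3333) / (8) = -1.7750
Iteration 3:
  p = (-12 - (-2)·-1.3708 - (2)·-1.7750) / (5) = -2.2383
  q = (-12 - (1)·-2.7833 - (1)·-1.7750) / (6) = -1.2403
  r = (-12 - (2)·-2.7833 - (-3)·-1.3708) / (8) = -1.3182

(-2.2383, -1.2403, -1.3182)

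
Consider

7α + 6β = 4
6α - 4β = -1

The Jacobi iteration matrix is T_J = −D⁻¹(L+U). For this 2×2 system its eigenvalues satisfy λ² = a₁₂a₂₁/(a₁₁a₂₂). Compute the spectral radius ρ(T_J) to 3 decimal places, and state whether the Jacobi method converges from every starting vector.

a₁₂a₂₁/(a₁₁a₂₂) = (6)·(6) / ((7)·(-4)) = -1.285714
ρ = √|-1.285714| = √1.285714 = 1.134
ρ > 1, so Jacobi diverges

1.134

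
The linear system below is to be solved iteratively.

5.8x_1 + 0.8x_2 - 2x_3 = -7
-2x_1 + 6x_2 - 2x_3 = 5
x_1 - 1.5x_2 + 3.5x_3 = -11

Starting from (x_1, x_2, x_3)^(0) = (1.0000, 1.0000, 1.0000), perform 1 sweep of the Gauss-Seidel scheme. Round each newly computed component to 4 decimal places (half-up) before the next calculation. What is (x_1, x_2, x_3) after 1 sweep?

Iteration 1:
  x_1 = (-7 - (0.8)·1.0000 - (-2)·1.0000) / (5.8) = -1.0000
  x_2 = (5 - (-2)·-1.0000 - (-2)·1.0000) / (6) = 0.8333
  x_3 = (-11 - (1)·-1.0000 - (-1.5)·0.8333) / (3.5) = -2.5000

(-1.0000, 0.8333, -2.5000)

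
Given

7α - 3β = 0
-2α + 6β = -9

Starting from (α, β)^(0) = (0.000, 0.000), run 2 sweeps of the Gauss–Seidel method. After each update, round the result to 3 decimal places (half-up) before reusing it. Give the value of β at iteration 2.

Iteration 1:
  α = (0 - (-3)·0.000) / (7) = 0.000
  β = (-9 - (-2)·0.000) / (6) = -1.500
Iteration 2:
  α = (0 - (-3)·-1.500) / (7) = -0.643
  β = (-9 - (-2)·-0.643) / (6) = -1.714

-1.714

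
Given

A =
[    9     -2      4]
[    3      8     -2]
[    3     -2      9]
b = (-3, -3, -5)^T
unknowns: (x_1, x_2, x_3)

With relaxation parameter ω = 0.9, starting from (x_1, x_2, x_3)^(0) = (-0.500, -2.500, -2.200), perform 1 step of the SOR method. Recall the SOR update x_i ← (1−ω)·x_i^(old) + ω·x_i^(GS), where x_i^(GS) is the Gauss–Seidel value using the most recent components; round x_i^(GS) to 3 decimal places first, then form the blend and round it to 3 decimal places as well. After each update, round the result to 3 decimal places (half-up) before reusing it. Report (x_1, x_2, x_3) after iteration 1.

Iteration 1:
  x_1: GS value = (-3 - (-2)·-2.500 - (4)·-2.200) / (9) = 0.089;  x_1 ← (1−ω)·-0.500 + ω·0.089 = 0.030
  x_2: GS value = (-3 - (3)·0.030 - (-2)·-2.200) / (8) = -0.936;  x_2 ← (1−ω)·-2.500 + ω·-0.936 = -1.092
  x_3: GS value = (-5 - (3)·0.030 - (-2)·-1.092) / (9) = -0.808;  x_3 ← (1−ω)·-2.200 + ω·-0.808 = -0.947

(0.030, -1.092, -0.947)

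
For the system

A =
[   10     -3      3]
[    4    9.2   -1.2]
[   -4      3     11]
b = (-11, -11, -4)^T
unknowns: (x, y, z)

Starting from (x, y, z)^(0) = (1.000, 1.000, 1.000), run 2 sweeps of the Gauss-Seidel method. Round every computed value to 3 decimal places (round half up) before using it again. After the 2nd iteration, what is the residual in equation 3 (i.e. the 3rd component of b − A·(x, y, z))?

Iteration 1:
  x = (-11 - (-3)·1.000 - (3)·1.000) / (10) = -1.100
  y = (-11 - (4)·-1.100 - (-1.2)·1.000) / (9.2) = -0.587
  z = (-4 - (-4)·-1.100 - (3)·-0.587) / (11) = -0.604
Iteration 2:
  x = (-11 - (-3)·-0.587 - (3)·-0.604) / (10) = -1.095
  y = (-11 - (4)·-1.095 - (-1.2)·-0.604) / (9.2) = -0.798
  z = (-4 - (-4)·-1.095 - (3)·-0.798) / (11) = -0.544
Residual b − A·x = (-0.812, 0.069, -0.002)

-0.002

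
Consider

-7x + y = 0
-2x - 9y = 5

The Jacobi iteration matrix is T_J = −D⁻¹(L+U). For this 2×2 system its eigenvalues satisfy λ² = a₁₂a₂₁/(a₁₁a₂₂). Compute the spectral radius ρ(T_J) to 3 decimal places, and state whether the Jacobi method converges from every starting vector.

a₁₂a₂₁/(a₁₁a₂₂) = (1)·(-2) / ((-7)·(-9)) = -0.031746
ρ = √|-0.031746| = √0.031746 = 0.178
ρ < 1, so Jacobi converges

0.178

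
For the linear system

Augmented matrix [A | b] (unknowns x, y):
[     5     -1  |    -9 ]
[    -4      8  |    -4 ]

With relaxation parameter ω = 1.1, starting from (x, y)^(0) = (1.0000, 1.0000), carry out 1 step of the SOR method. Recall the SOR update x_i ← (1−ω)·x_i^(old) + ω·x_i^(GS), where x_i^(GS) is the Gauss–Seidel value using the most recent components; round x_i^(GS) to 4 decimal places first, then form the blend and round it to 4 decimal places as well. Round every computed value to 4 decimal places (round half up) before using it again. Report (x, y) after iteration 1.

(-1.8600, -1.6730)

Iteration 1:
  x: GS value = (-9 - (-1)·1.0000) / (5) = -1.6000;  x ← (1−ω)·1.0000 + ω·-1.6000 = -1.8600
  y: GS value = (-4 - (-4)·-1.8600) / (8) = -1.4300;  y ← (1−ω)·1.0000 + ω·-1.4300 = -1.6730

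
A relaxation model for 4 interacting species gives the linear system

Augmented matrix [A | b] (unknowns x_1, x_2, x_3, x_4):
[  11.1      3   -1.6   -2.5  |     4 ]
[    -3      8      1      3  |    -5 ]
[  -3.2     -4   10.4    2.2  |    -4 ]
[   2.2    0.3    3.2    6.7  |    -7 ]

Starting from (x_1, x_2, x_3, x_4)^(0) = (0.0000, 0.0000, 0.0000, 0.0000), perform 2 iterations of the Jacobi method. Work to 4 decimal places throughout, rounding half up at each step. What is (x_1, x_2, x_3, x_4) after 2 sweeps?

Iteration 1:
  x_1 = (4 - (3)·0.0000 - (-1.6)·0.0000 - (-2.5)·0.0000) / (11.1) = 0.3604
  x_2 = (-5 - (-3)·0.0000 - (1)·0.0000 - (3)·0.0000) / (8) = -0.6250
  x_3 = (-4 - (-3.2)·0.0000 - (-4)·0.0000 - (2.2)·0.0000) / (10.4) = -0.3846
  x_4 = (-7 - (2.2)·0.0000 - (0.3)·0.0000 - (3.2)·0.0000) / (6.7) = -1.0448
Iteration 2:
  x_1 = (4 - (3)·-0.6250 - (-1.6)·-0.3846 - (-2.5)·-1.0448) / (11.1) = 0.2385
  x_2 = (-5 - (-3)·0.3604 - (1)·-0.3846 - (3)·-1.0448) / (8) = -0.0500
  x_3 = (-4 - (-3.2)·0.3604 - (-4)·-0.6250 - (2.2)·-1.0448) / (10.4) = -0.2931
  x_4 = (-7 - (2.2)·0.3604 - (0.3)·-0.6250 - (3.2)·-0.3846) / (6.7) = -0.9514

(0.2385, -0.0500, -0.2931, -0.9514)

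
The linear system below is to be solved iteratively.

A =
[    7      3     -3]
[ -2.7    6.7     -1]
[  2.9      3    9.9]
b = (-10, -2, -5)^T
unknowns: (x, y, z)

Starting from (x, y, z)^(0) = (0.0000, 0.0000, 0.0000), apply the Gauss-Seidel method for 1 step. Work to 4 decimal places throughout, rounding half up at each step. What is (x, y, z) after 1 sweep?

(-1.4286, -0.8742, 0.1783)

Iteration 1:
  x = (-10 - (3)·0.0000 - (-3)·0.0000) / (7) = -1.4286
  y = (-2 - (-2.7)·-1.4286 - (-1)·0.0000) / (6.7) = -0.8742
  z = (-5 - (2.9)·-1.4286 - (3)·-0.8742) / (9.9) = 0.1783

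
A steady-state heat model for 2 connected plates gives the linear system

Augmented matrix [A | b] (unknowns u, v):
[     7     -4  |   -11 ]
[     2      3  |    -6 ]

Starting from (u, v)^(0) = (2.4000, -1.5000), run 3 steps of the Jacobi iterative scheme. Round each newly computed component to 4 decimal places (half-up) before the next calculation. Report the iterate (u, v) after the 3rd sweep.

Iteration 1:
  u = (-11 - (-4)·-1.5000) / (7) = -2.4286
  v = (-6 - (2)·2.4000) / (3) = -3.6000
Iteration 2:
  u = (-11 - (-4)·-3.6000) / (7) = -3.6286
  v = (-6 - (2)·-2.4286) / (3) = -0.3809
Iteration 3:
  u = (-11 - (-4)·-0.3809) / (7) = -1.7891
  v = (-6 - (2)·-3.6286) / (3) = 0.4191

(-1.7891, 0.4191)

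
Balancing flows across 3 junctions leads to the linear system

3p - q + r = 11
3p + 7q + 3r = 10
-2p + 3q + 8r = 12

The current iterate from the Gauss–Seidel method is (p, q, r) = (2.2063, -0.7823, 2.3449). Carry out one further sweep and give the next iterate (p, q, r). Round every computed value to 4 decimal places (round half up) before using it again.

One sweep:
  p = (11 - (-1)·-0.7823 - (1)·2.3449) / (3) = 2.6243
  q = (10 - (3)·2.6243 - (3)·2.3449) / (7) = -0.7011
  r = (12 - (-2)·2.6243 - (3)·-0.7011) / (8) = 2.4190

(2.6243, -0.7011, 2.4190)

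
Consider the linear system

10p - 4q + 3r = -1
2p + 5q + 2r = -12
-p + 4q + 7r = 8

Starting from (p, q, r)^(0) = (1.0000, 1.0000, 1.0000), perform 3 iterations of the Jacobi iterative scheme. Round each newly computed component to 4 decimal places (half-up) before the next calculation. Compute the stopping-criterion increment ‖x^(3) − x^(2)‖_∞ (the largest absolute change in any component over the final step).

Iteration 1:
  p = (-1 - (-4)·1.0000 - (3)·1.0000) / (10) = 0.0000
  q = (-12 - (2)·1.0000 - (2)·1.0000) / (5) = -3.2000
  r = (8 - (-1)·1.0000 - (4)·1.0000) / (7) = 0.7143
Iteration 2:
  p = (-1 - (-4)·-3.2000 - (3)·0.7143) / (10) = -1.5943
  q = (-12 - (2)·0.0000 - (2)·0.7143) / (5) = -2.6857
  r = (8 - (-1)·0.0000 - (4)·-3.2000) / (7) = 2.9714
Iteration 3:
  p = (-1 - (-4)·-2.6857 - (3)·2.9714) / (10) = -2.0657
  q = (-12 - (2)·-1.5943 - (2)·2.9714) / (5) = -2.9508
  r = (8 - (-1)·-1.5943 - (4)·-2.6857) / (7) = 2.4498
Change: (-0.4714, -0.2651, -0.5216) → max |·| = 0.5216

0.5216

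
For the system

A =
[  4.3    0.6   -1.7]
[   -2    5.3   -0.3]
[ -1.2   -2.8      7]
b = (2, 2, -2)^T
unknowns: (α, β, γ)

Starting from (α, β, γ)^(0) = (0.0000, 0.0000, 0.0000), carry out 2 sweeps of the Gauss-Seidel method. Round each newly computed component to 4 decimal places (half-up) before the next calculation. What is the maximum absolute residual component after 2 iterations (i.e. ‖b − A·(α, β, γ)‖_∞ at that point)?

Iteration 1:
  α = (2 - (0.6)·0.0000 - (-1.7)·0.0000) / (4.3) = 0.4651
  β = (2 - (-2)·0.4651 - (-0.3)·0.0000) / (5.3) = 0.5529
  γ = (-2 - (-1.2)·0.4651 - (-2.8)·0.5529) / (7) = 0.0152
Iteration 2:
  α = (2 - (0.6)·0.5529 - (-1.7)·0.0152) / (4.3) = 0.3940
  β = (2 - (-2)·0.3940 - (-0.3)·0.0152) / (5.3) = 0.5269
  γ = (-2 - (-1.2)·0.3940 - (-2.8)·0.5269) / (7) = -0.0074
Residual b − A·x = (-0.0229, -0.0068, -0.0001); ∞-norm = 0.0229

0.0229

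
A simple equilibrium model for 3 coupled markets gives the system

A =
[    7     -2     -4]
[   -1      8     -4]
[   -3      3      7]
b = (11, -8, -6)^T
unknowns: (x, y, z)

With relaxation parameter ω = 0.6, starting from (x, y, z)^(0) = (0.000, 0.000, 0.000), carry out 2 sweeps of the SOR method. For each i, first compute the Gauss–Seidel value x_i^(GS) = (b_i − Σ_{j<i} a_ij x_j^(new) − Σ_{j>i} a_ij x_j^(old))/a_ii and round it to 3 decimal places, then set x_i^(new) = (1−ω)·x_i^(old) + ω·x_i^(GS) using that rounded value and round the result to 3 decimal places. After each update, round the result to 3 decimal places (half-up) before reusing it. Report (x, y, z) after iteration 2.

Iteration 1:
  x: GS value = (11 - (-2)·0.000 - (-4)·0.000) / (7) = 1.571;  x ← (1−ω)·0.000 + ω·1.571 = 0.943
  y: GS value = (-8 - (-1)·0.943 - (-4)·0.000) / (8) = -0.882;  y ← (1−ω)·0.000 + ω·-0.882 = -0.529
  z: GS value = (-6 - (-3)·0.943 - (3)·-0.529) / (7) = -0.226;  z ← (1−ω)·0.000 + ω·-0.226 = -0.136
Iteration 2:
  x: GS value = (11 - (-2)·-0.529 - (-4)·-0.136) / (7) = 1.343;  x ← (1−ω)·0.943 + ω·1.343 = 1.183
  y: GS value = (-8 - (-1)·1.183 - (-4)·-0.136) / (8) = -0.920;  y ← (1−ω)·-0.529 + ω·-0.920 = -0.764
  z: GS value = (-6 - (-3)·1.183 - (3)·-0.764) / (7) = -0.023;  z ← (1−ω)·-0.136 + ω·-0.023 = -0.068

(1.183, -0.764, -0.068)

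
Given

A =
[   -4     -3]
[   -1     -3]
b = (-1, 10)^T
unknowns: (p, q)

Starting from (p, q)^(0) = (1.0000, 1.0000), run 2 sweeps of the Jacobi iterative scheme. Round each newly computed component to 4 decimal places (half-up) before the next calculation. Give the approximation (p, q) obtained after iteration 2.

(3.0000, -3.1667)

Iteration 1:
  p = (-1 - (-3)·1.0000) / (-4) = -0.5000
  q = (10 - (-1)·1.0000) / (-3) = -3.6667
Iteration 2:
  p = (-1 - (-3)·-3.6667) / (-4) = 3.0000
  q = (10 - (-1)·-0.5000) / (-3) = -3.1667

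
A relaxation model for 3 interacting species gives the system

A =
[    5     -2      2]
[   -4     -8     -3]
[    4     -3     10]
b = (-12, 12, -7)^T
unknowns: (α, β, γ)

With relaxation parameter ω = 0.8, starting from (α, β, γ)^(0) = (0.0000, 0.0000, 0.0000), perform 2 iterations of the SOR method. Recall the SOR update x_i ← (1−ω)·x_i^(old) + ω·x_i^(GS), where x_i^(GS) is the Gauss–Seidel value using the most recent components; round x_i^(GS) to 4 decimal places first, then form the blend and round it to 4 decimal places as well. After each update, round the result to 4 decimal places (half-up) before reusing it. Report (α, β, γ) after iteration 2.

(-2.4265, -0.3010, 0.1344)

Iteration 1:
  α: GS value = (-12 - (-2)·0.0000 - (2)·0.0000) / (5) = -2.4000;  α ← (1−ω)·0.0000 + ω·-2.4000 = -1.9200
  β: GS value = (12 - (-4)·-1.9200 - (-3)·0.0000) / (-8) = -0.5400;  β ← (1−ω)·0.0000 + ω·-0.5400 = -0.4320
  γ: GS value = (-7 - (4)·-1.9200 - (-3)·-0.4320) / (10) = -0.0616;  γ ← (1−ω)·0.0000 + ω·-0.0616 = -0.0493
Iteration 2:
  α: GS value = (-12 - (-2)·-0.4320 - (2)·-0.0493) / (5) = -2.5531;  α ← (1−ω)·-1.9200 + ω·-2.5531 = -2.4265
  β: GS value = (12 - (-4)·-2.4265 - (-3)·-0.0493) / (-8) = -0.2683;  β ← (1−ω)·-0.4320 + ω·-0.2683 = -0.3010
  γ: GS value = (-7 - (4)·-2.4265 - (-3)·-0.3010) / (10) = 0.1803;  γ ← (1−ω)·-0.0493 + ω·0.1803 = 0.1344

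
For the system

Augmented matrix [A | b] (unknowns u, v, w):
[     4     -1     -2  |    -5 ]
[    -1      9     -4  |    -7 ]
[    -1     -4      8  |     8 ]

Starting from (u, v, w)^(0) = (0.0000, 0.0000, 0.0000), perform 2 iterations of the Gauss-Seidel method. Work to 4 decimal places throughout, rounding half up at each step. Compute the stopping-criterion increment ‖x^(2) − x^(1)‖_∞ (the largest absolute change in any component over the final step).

Iteration 1:
  u = (-5 - (-1)·0.0000 - (-2)·0.0000) / (4) = -1.2500
  v = (-7 - (-1)·-1.2500 - (-4)·0.0000) / (9) = -0.9167
  w = (8 - (-1)·-1.2500 - (-4)·-0.9167) / (8) = 0.3854
Iteration 2:
  u = (-5 - (-1)·-0.9167 - (-2)·0.3854) / (4) = -1.2865
  v = (-7 - (-1)·-1.2865 - (-4)·0.3854) / (9) = -0.7494
  w = (8 - (-1)·-1.2865 - (-4)·-0.7494) / (8) = 0.4645
Change: (-0.0365, 0.1673, 0.0791) → max |·| = 0.1673

0.1673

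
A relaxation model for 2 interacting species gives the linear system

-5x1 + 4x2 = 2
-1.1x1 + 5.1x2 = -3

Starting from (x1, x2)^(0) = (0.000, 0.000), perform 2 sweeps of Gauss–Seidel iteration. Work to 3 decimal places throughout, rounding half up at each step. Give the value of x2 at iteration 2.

-0.791

Iteration 1:
  x1 = (2 - (4)·0.000) / (-5) = -0.400
  x2 = (-3 - (-1.1)·-0.400) / (5.1) = -0.675
Iteration 2:
  x1 = (2 - (4)·-0.675) / (-5) = -0.940
  x2 = (-3 - (-1.1)·-0.940) / (5.1) = -0.791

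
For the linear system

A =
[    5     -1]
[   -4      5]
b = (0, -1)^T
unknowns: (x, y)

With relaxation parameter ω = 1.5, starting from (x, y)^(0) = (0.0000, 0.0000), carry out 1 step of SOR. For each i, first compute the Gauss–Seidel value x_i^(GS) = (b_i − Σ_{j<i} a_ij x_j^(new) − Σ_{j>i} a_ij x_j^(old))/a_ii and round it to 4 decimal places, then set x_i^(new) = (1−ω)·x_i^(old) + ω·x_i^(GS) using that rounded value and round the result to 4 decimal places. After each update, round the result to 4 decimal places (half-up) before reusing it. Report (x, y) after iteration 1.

(0.0000, -0.3000)

Iteration 1:
  x: GS value = (0 - (-1)·0.0000) / (5) = 0.0000;  x ← (1−ω)·0.0000 + ω·0.0000 = 0.0000
  y: GS value = (-1 - (-4)·0.0000) / (5) = -0.2000;  y ← (1−ω)·0.0000 + ω·-0.2000 = -0.3000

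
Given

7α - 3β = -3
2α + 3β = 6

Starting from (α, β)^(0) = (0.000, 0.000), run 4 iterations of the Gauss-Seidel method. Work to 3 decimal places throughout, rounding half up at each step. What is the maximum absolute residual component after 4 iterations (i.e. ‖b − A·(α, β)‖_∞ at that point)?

Iteration 1:
  α = (-3 - (-3)·0.000) / (7) = -0.429
  β = (6 - (2)·-0.429) / (3) = 2.286
Iteration 2:
  α = (-3 - (-3)·2.286) / (7) = 0.551
  β = (6 - (2)·0.551) / (3) = 1.633
Iteration 3:
  α = (-3 - (-3)·1.633) / (7) = 0.271
  β = (6 - (2)·0.271) / (3) = 1.819
Iteration 4:
  α = (-3 - (-3)·1.819) / (7) = 0.351
  β = (6 - (2)·0.351) / (3) = 1.766
Residual b − A·x = (-0.159, 0.000); ∞-norm = 0.159

0.159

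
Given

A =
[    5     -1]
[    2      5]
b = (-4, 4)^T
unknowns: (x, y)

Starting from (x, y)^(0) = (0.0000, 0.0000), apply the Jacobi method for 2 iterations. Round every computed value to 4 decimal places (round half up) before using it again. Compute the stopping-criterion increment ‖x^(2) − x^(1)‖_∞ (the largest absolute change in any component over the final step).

Iteration 1:
  x = (-4 - (-1)·0.0000) / (5) = -0.8000
  y = (4 - (2)·0.0000) / (5) = 0.8000
Iteration 2:
  x = (-4 - (-1)·0.8000) / (5) = -0.6400
  y = (4 - (2)·-0.8000) / (5) = 1.1200
Change: (0.1600, 0.3200) → max |·| = 0.3200

0.3200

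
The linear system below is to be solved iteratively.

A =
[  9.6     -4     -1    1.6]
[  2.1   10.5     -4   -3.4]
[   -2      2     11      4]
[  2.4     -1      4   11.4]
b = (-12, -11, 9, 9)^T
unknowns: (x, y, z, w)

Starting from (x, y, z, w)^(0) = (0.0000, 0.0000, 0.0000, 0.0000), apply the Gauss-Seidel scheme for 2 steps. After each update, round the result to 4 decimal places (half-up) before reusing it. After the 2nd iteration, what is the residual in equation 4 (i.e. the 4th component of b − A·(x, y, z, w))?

Iteration 1:
  x = (-12 - (-4)·0.0000 - (-1)·0.0000 - (1.6)·0.0000) / (9.6) = -1.2500
  y = (-11 - (2.1)·-1.2500 - (-4)·0.0000 - (-3.4)·0.0000) / (10.5) = -0.7976
  z = (9 - (-2)·-1.2500 - (2)·-0.7976 - (4)·0.0000) / (11) = 0.7359
  w = (9 - (2.4)·-1.2500 - (-1)·-0.7976 - (4)·0.7359) / (11.4) = 0.7245
Iteration 2:
  x = (-12 - (-4)·-0.7976 - (-1)·0.7359 - (1.6)·0.7245) / (9.6) = -1.6264
  y = (-11 - (2.1)·-1.6264 - (-4)·0.7359 - (-3.4)·0.7245) / (10.5) = -0.2074
  z = (9 - (-2)·-1.6264 - (2)·-0.2074 - (4)·0.7245) / (11) = 0.2967
  w = (9 - (2.4)·-1.6264 - (-1)·-0.2074 - (4)·0.2967) / (11.4) = 1.0096
Residual b − A·x = (1.4652, -0.7874, -1.1401, -0.0003)

-0.0003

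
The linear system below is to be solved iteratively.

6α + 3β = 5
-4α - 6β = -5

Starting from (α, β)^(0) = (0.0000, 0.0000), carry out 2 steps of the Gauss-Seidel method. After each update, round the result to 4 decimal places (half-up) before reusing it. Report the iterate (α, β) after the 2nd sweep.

(0.6944, 0.3704)

Iteration 1:
  α = (5 - (3)·0.0000) / (6) = 0.8333
  β = (-5 - (-4)·0.8333) / (-6) = 0.2778
Iteration 2:
  α = (5 - (3)·0.2778) / (6) = 0.6944
  β = (-5 - (-4)·0.6944) / (-6) = 0.3704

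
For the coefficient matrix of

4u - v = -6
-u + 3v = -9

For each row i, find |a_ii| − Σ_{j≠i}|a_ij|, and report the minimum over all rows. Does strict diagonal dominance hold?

2

row 1: |4| − (1) = 3
row 2: |3| − (1) = 2
minimum over rows = 2 → strictly diagonally dominant (convergence guaranteed)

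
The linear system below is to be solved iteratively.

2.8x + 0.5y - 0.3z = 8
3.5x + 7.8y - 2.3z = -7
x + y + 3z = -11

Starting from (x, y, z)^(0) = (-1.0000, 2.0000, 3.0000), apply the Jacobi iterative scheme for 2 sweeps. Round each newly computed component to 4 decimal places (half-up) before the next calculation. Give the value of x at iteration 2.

2.3507

Iteration 1:
  x = (8 - (0.5)·2.0000 - (-0.3)·3.0000) / (2.8) = 2.8214
  y = (-7 - (3.5)·-1.0000 - (-2.3)·3.0000) / (7.8) = 0.4359
  z = (-11 - (1)·-1.0000 - (1)·2.0000) / (3) = -4.0000
Iteration 2:
  x = (8 - (0.5)·0.4359 - (-0.3)·-4.0000) / (2.8) = 2.3507
  y = (-7 - (3.5)·2.8214 - (-2.3)·-4.0000) / (7.8) = -3.3429
  z = (-11 - (1)·2.8214 - (1)·0.4359) / (3) = -4.7524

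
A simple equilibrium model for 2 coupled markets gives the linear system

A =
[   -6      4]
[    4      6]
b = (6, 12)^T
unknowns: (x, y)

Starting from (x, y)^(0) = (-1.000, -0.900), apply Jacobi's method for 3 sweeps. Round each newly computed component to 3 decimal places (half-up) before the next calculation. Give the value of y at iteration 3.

Iteration 1:
  x = (6 - (4)·-0.900) / (-6) = -1.600
  y = (12 - (4)·-1.000) / (6) = 2.667
Iteration 2:
  x = (6 - (4)·2.667) / (-6) = 0.778
  y = (12 - (4)·-1.600) / (6) = 3.067
Iteration 3:
  x = (6 - (4)·3.067) / (-6) = 1.045
  y = (12 - (4)·0.778) / (6) = 1.481

1.481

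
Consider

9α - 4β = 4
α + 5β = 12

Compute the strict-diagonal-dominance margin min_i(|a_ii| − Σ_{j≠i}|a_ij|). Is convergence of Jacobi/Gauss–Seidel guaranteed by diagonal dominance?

4

row 1: |9| − (4) = 5
row 2: |5| − (1) = 4
minimum over rows = 4 → strictly diagonally dominant (convergence guaranteed)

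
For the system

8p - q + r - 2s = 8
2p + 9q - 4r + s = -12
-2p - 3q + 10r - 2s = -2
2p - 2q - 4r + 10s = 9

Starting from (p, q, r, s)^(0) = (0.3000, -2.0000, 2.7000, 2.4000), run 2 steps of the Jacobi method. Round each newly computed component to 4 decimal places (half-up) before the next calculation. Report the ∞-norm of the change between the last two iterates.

1.3761

Iteration 1:
  p = (8 - (-1)·-2.0000 - (1)·2.7000 - (-2)·2.4000) / (8) = 1.0125
  q = (-12 - (2)·0.3000 - (-4)·2.7000 - (1)·2.4000) / (9) = -0.4667
  r = (-2 - (-2)·0.3000 - (-3)·-2.0000 - (-2)·2.4000) / (10) = -0.2600
  s = (9 - (2)·0.3000 - (-2)·-2.0000 - (-4)·2.7000) / (10) = 1.5200
Iteration 2:
  p = (8 - (-1)·-0.4667 - (1)·-0.2600 - (-2)·1.5200) / (8) = 1.3542
  q = (-12 - (2)·1.0125 - (-4)·-0.2600 - (1)·1.5200) / (9) = -1.8428
  r = (-2 - (-2)·1.0125 - (-3)·-0.4667 - (-2)·1.5200) / (10) = 0.1665
  s = (9 - (2)·1.0125 - (-2)·-0.4667 - (-4)·-0.2600) / (10) = 0.5002
Change: (0.3417, -1.3761, 0.4265, -1.0198) → max |·| = 1.3761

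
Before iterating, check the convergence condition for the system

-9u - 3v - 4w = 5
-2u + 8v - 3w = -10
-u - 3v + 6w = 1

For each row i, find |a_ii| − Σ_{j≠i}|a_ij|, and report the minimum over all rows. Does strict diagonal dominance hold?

2

row 1: |-9| − (3+4) = 2
row 2: |8| − (2+3) = 3
row 3: |6| − (1+3) = 2
minimum over rows = 2 → strictly diagonally dominant (convergence guaranteed)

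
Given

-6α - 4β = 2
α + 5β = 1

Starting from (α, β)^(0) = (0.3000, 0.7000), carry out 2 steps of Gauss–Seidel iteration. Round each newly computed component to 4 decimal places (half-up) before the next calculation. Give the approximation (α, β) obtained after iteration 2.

(-0.5733, 0.3147)

Iteration 1:
  α = (2 - (-4)·0.7000) / (-6) = -0.8000
  β = (1 - (1)·-0.8000) / (5) = 0.3600
Iteration 2:
  α = (2 - (-4)·0.3600) / (-6) = -0.5733
  β = (1 - (1)·-0.5733) / (5) = 0.3147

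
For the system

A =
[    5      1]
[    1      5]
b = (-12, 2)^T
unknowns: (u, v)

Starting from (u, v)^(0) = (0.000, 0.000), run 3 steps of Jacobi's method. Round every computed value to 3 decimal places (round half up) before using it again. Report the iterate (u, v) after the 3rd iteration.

Iteration 1:
  u = (-12 - (1)·0.000) / (5) = -2.400
  v = (2 - (1)·0.000) / (5) = 0.400
Iteration 2:
  u = (-12 - (1)·0.400) / (5) = -2.480
  v = (2 - (1)·-2.400) / (5) = 0.880
Iteration 3:
  u = (-12 - (1)·0.880) / (5) = -2.576
  v = (2 - (1)·-2.480) / (5) = 0.896

(-2.576, 0.896)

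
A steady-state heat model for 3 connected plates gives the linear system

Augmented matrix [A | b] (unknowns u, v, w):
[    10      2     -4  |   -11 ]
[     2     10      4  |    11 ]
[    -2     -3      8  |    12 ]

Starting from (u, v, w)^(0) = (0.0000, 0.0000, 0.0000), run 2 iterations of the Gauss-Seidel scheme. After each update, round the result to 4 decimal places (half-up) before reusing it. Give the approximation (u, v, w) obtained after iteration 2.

Iteration 1:
  u = (-11 - (2)·0.0000 - (-4)·0.0000) / (10) = -1.1000
  v = (11 - (2)·-1.1000 - (4)·0.0000) / (10) = 1.3200
  w = (12 - (-2)·-1.1000 - (-3)·1.3200) / (8) = 1.7200
Iteration 2:
  u = (-11 - (2)·1.3200 - (-4)·1.7200) / (10) = -0.6760
  v = (11 - (2)·-0.6760 - (4)·1.7200) / (10) = 0.5472
  w = (12 - (-2)·-0.6760 - (-3)·0.5472) / (8) = 1.5362

(-0.6760, 0.5472, 1.5362)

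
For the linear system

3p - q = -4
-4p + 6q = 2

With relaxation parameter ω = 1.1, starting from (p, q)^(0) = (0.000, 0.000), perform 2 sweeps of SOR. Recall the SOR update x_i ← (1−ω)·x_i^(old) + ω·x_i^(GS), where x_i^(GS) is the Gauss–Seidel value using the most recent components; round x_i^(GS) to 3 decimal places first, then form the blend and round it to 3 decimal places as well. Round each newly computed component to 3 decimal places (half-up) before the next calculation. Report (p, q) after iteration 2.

(-1.579, -0.720)

Iteration 1:
  p: GS value = (-4 - (-1)·0.000) / (3) = -1.333;  p ← (1−ω)·0.000 + ω·-1.333 = -1.466
  q: GS value = (2 - (-4)·-1.466) / (6) = -0.644;  q ← (1−ω)·0.000 + ω·-0.644 = -0.708
Iteration 2:
  p: GS value = (-4 - (-1)·-0.708) / (3) = -1.569;  p ← (1−ω)·-1.466 + ω·-1.569 = -1.579
  q: GS value = (2 - (-4)·-1.579) / (6) = -0.719;  q ← (1−ω)·-0.708 + ω·-0.719 = -0.720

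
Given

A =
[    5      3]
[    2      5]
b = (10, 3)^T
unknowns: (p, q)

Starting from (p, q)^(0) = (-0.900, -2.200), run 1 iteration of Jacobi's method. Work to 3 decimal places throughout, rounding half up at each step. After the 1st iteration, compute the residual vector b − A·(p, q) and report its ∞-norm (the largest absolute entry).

Iteration 1:
  p = (10 - (3)·-2.200) / (5) = 3.320
  q = (3 - (2)·-0.900) / (5) = 0.960
Residual b − A·x = (-9.480, -8.440); ∞-norm = 9.480

9.480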